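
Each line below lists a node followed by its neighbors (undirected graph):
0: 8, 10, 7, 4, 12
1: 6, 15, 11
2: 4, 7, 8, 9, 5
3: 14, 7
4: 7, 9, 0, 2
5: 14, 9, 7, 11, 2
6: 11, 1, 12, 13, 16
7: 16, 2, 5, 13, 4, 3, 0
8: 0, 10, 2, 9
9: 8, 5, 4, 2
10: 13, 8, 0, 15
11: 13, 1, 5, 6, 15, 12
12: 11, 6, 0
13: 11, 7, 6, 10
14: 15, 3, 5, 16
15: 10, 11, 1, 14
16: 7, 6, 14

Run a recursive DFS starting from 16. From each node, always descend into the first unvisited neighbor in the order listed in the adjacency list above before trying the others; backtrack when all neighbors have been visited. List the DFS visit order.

16 7 2 4 9 8 0 10 13 11 1 6 12 15 14 3 5

Visit 16
16 → 7
7 → 2
2 → 4
4 → 9
9 → 8
8 → 0
0 → 10
10 → 13
13 → 11
11 → 1
1 → 6
6 → 12
1 → 15
15 → 14
14 → 3
14 → 5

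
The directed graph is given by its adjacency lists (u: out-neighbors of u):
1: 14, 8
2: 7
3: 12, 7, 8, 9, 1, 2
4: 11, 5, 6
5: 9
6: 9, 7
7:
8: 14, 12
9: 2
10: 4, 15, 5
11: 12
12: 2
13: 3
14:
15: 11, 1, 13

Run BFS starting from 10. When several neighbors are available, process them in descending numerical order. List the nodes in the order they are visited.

10 → 15 → 5 → 4 → 13 → 11 → 1 → 9 → 6 → 3 → 12 → 14 → 8 → 2 → 7

Visit 10; enqueue 15, 5, 4 → queue [15, 5, 4]
Visit 15; enqueue 13, 11, 1 → queue [5, 4, 13, 11, 1]
Visit 5; enqueue 9 → queue [4, 13, 11, 1, 9]
Visit 4; enqueue 6 → queue [13, 11, 1, 9, 6]
Visit 13; enqueue 3 → queue [11, 1, 9, 6, 3]
Visit 11; enqueue 12 → queue [1, 9, 6, 3, 12]
Visit 1; enqueue 14, 8 → queue [9, 6, 3, 12, 14, 8]
Visit 9; enqueue 2 → queue [6, 3, 12, 14, 8, 2]
Visit 6; enqueue 7 → queue [3, 12, 14, 8, 2, 7]
Visit 3 → queue [12, 14, 8, 2, 7]
Visit 12 → queue [14, 8, 2, 7]
Visit 14 → queue [8, 2, 7]
Visit 8 → queue [2, 7]
Visit 2 → queue [7]
Visit 7 → queue []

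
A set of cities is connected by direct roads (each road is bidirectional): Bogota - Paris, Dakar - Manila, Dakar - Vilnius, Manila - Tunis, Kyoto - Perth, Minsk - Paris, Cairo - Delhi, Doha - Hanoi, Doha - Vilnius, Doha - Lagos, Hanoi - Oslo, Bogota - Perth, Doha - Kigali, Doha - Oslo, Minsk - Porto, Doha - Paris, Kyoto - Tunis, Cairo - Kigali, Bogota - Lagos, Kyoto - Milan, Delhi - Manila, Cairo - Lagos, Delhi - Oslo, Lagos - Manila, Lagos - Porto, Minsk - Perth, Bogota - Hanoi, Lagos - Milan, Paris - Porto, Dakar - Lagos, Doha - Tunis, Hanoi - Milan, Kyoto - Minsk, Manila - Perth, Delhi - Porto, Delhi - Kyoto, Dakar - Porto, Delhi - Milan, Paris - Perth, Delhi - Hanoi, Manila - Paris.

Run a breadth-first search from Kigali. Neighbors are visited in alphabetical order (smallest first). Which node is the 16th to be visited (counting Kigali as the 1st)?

Visit Kigali; enqueue Cairo, Doha → queue [Cairo, Doha]
Visit Cairo; enqueue Delhi, Lagos → queue [Doha, Delhi, Lagos]
Visit Doha; enqueue Hanoi, Oslo, Paris, Tunis, Vilnius → queue [Delhi, Lagos, Hanoi, Oslo, Paris, Tunis, Vilnius]
Visit Delhi; enqueue Kyoto, Manila, Milan, Porto → queue [Lagos, Hanoi, Oslo, Paris, Tunis, Vilnius, Kyoto, Manila, Milan, Porto]
Visit Lagos; enqueue Bogota, Dakar → queue [Hanoi, Oslo, Paris, Tunis, Vilnius, Kyoto, Manila, Milan, Porto, Bogota, Dakar]
Visit Hanoi → queue [Oslo, Paris, Tunis, Vilnius, Kyoto, Manila, Milan, Porto, Bogota, Dakar]
Visit Oslo → queue [Paris, Tunis, Vilnius, Kyoto, Manila, Milan, Porto, Bogota, Dakar]
Visit Paris; enqueue Minsk, Perth → queue [Tunis, Vilnius, Kyoto, Manila, Milan, Porto, Bogota, Dakar, Minsk, Perth]
Visit Tunis → queue [Vilnius, Kyoto, Manila, Milan, Porto, Bogota, Dakar, Minsk, Perth]
Visit Vilnius → queue [Kyoto, Manila, Milan, Porto, Bogota, Dakar, Minsk, Perth]
Visit Kyoto → queue [Manila, Milan, Porto, Bogota, Dakar, Minsk, Perth]
Visit Manila → queue [Milan, Porto, Bogota, Dakar, Minsk, Perth]
Visit Milan → queue [Porto, Bogota, Dakar, Minsk, Perth]
Visit Porto → queue [Bogota, Dakar, Minsk, Perth]
Visit Bogota → queue [Dakar, Minsk, Perth]
Visit Dakar → queue [Minsk, Perth]
Visit Minsk → queue [Perth]
Visit Perth → queue []

Visit order: Kigali, Cairo, Doha, Delhi, Lagos, Hanoi, Oslo, Paris, Tunis, Vilnius, Kyoto, Manila, Milan, Porto, Bogota, Dakar, Minsk, Perth

Dakar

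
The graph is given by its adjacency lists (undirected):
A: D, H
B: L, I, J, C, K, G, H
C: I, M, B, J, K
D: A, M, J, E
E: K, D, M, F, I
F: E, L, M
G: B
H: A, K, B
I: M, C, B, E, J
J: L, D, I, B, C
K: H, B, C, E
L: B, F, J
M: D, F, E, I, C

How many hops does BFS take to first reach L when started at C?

Level 0: C
Level 1: B, I, J, K, M
Level 2: D, E, F, G, H, L
Level 3: A
L first appears at level 2.

2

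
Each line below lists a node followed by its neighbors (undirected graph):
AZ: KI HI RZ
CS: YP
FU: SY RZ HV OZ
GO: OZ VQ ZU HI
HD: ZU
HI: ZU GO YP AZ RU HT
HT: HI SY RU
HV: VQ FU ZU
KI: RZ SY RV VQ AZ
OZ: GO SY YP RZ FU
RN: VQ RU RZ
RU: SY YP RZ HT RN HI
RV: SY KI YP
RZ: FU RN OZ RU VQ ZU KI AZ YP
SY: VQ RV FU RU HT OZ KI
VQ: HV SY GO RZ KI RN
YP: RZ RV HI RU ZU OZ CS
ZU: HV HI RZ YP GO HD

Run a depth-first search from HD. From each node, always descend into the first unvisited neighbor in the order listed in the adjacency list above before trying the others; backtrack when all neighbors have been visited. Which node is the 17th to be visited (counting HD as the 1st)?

CS

Visit HD
HD → ZU
ZU → HV
HV → VQ
VQ → SY
SY → RV
RV → KI
KI → RZ
RZ → FU
FU → OZ
OZ → GO
GO → HI
HI → YP
YP → RU
RU → HT
RU → RN
YP → CS
HI → AZ

Visit order: HD, ZU, HV, VQ, SY, RV, KI, RZ, FU, OZ, GO, HI, YP, RU, HT, RN, CS, AZ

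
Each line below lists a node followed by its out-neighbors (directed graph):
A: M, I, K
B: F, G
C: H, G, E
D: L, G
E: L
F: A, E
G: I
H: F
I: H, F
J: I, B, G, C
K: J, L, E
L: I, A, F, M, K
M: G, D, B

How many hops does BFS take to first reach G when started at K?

Level 0: K
Level 1: E, J, L
Level 2: A, B, C, F, G, I, M
Level 3: D, H
G first appears at level 2.

2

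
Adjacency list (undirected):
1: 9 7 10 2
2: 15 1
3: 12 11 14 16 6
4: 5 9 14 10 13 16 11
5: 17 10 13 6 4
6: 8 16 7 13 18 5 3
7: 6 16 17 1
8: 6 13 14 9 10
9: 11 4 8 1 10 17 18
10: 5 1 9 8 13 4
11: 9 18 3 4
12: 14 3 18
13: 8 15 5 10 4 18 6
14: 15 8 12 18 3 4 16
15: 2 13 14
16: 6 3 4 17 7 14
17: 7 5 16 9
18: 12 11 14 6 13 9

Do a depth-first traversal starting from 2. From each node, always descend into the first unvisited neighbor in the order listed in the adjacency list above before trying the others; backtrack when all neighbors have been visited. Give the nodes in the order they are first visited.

2 -> 15 -> 13 -> 8 -> 6 -> 16 -> 3 -> 12 -> 14 -> 18 -> 11 -> 9 -> 4 -> 5 -> 17 -> 7 -> 1 -> 10

Visit 2
2 → 15
15 → 13
13 → 8
8 → 6
6 → 16
16 → 3
3 → 12
12 → 14
14 → 18
18 → 11
11 → 9
9 → 4
4 → 5
5 → 17
17 → 7
7 → 1
1 → 10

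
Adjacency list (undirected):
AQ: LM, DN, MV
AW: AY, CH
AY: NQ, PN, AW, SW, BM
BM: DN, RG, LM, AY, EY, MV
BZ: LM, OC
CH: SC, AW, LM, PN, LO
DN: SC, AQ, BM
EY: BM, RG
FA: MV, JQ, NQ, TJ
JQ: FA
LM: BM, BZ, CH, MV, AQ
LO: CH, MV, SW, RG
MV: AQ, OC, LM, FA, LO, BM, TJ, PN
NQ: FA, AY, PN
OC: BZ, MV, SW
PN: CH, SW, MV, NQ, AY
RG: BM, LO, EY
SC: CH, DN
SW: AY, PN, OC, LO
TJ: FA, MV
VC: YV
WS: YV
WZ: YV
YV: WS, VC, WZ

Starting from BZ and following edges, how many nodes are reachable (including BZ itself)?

BFS from BZ visits: BZ, LM, OC, BM, CH, MV, AQ, SW, DN, RG, AY, EY, SC, AW, PN, LO, FA, TJ, NQ, JQ
Reachable nodes: 20 of 24 total.

20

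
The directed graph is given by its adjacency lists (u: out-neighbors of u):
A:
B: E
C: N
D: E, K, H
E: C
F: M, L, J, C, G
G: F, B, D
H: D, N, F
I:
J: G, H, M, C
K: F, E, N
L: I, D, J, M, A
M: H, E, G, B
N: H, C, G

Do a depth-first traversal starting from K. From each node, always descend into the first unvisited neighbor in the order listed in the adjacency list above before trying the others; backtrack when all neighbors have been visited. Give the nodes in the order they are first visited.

K, F, M, H, D, E, C, N, G, B, L, I, J, A

Visit K
K → F
F → M
M → H
H → D
D → E
E → C
C → N
N → G
G → B
F → L
L → I
L → J
L → A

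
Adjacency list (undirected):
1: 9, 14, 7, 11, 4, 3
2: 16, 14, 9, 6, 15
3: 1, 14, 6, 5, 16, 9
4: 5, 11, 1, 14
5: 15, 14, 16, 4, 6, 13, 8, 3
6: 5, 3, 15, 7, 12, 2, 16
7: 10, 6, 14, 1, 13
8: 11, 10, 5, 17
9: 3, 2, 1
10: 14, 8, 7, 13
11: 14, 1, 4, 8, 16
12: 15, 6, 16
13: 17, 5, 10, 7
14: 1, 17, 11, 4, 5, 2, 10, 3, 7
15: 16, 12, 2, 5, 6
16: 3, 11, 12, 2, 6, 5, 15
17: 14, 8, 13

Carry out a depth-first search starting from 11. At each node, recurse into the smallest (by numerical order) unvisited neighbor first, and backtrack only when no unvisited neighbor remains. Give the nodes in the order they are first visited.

11 1 3 5 4 14 2 6 7 10 8 17 13 12 15 16 9

Visit 11
11 → 1
1 → 3
3 → 5
5 → 4
4 → 14
14 → 2
2 → 6
6 → 7
7 → 10
10 → 8
8 → 17
17 → 13
6 → 12
12 → 15
15 → 16
2 → 9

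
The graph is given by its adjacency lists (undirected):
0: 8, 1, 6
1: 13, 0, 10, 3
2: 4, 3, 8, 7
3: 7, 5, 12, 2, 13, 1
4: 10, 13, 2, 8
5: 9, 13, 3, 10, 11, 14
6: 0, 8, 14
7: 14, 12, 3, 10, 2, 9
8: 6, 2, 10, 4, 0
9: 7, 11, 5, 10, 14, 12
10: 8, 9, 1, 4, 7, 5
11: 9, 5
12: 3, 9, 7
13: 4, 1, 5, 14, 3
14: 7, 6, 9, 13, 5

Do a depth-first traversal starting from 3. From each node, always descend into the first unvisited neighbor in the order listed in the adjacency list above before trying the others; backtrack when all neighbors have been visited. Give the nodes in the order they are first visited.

Visit 3
3 → 7
7 → 14
14 → 6
6 → 0
0 → 8
8 → 2
2 → 4
4 → 10
10 → 9
9 → 11
11 → 5
5 → 13
13 → 1
9 → 12

3 -> 7 -> 14 -> 6 -> 0 -> 8 -> 2 -> 4 -> 10 -> 9 -> 11 -> 5 -> 13 -> 1 -> 12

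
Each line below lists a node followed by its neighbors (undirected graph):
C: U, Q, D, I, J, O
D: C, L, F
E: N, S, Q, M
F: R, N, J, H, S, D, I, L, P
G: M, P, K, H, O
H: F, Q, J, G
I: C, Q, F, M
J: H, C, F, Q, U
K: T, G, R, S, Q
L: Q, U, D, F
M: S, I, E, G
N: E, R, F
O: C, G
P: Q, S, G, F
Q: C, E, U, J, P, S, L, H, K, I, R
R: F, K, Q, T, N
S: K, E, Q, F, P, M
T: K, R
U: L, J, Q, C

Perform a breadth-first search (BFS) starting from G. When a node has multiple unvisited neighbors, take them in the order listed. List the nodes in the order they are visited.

G, M, P, K, H, O, S, I, E, Q, F, T, R, J, C, N, U, L, D

Visit G; enqueue M, P, K, H, O → queue [M, P, K, H, O]
Visit M; enqueue S, I, E → queue [P, K, H, O, S, I, E]
Visit P; enqueue Q, F → queue [K, H, O, S, I, E, Q, F]
Visit K; enqueue T, R → queue [H, O, S, I, E, Q, F, T, R]
Visit H; enqueue J → queue [O, S, I, E, Q, F, T, R, J]
Visit O; enqueue C → queue [S, I, E, Q, F, T, R, J, C]
Visit S → queue [I, E, Q, F, T, R, J, C]
Visit I → queue [E, Q, F, T, R, J, C]
Visit E; enqueue N → queue [Q, F, T, R, J, C, N]
Visit Q; enqueue U, L → queue [F, T, R, J, C, N, U, L]
Visit F; enqueue D → queue [T, R, J, C, N, U, L, D]
Visit T → queue [R, J, C, N, U, L, D]
Visit R → queue [J, C, N, U, L, D]
Visit J → queue [C, N, U, L, D]
Visit C → queue [N, U, L, D]
Visit N → queue [U, L, D]
Visit U → queue [L, D]
Visit L → queue [D]
Visit D → queue []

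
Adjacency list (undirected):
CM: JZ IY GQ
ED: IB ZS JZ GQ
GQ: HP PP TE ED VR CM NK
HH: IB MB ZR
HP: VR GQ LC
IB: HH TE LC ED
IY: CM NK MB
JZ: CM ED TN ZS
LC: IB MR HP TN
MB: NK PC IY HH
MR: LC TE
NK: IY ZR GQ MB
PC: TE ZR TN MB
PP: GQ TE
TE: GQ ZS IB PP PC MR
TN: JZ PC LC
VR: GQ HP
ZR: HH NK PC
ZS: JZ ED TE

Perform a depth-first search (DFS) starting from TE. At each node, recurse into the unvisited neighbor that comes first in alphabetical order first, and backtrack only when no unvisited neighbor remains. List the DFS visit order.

TE, GQ, CM, IY, MB, HH, IB, ED, JZ, TN, LC, HP, VR, MR, PC, ZR, NK, ZS, PP

Visit TE
TE → GQ
GQ → CM
CM → IY
IY → MB
MB → HH
HH → IB
IB → ED
ED → JZ
JZ → TN
TN → LC
LC → HP
HP → VR
LC → MR
TN → PC
PC → ZR
ZR → NK
JZ → ZS
GQ → PP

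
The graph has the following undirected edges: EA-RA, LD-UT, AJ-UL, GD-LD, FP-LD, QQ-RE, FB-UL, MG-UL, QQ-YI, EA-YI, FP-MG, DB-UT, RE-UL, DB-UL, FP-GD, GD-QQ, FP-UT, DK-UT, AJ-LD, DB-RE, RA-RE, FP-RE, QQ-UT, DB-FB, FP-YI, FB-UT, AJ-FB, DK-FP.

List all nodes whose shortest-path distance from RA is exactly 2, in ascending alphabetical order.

Level 0: RA
Level 1: EA, RE
Level 2: DB, FP, QQ, UL, YI
Level 3: AJ, DK, FB, GD, LD, MG, UT

DB, FP, QQ, UL, YI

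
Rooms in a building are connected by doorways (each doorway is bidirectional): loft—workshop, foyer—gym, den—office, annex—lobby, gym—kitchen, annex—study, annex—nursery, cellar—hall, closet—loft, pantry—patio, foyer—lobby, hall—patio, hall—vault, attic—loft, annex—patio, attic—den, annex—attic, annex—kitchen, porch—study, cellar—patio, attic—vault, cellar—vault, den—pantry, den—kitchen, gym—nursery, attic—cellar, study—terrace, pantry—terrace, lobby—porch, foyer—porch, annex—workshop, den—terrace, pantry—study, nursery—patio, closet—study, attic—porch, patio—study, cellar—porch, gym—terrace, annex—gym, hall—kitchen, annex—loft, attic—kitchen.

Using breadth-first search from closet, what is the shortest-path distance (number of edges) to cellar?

Level 0: closet
Level 1: loft, study
Level 2: annex, attic, pantry, patio, porch, terrace, workshop
Level 3: cellar, den, foyer, gym, hall, kitchen, lobby, nursery, vault
Level 4: office
cellar first appears at level 3.

3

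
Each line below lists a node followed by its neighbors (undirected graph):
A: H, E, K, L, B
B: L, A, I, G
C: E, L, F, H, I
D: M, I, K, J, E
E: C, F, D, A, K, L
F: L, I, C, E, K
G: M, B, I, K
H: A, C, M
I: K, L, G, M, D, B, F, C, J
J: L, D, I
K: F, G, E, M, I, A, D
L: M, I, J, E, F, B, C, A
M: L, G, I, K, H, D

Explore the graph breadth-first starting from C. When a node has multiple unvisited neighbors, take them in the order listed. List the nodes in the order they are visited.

C, E, L, F, H, I, D, A, K, M, J, B, G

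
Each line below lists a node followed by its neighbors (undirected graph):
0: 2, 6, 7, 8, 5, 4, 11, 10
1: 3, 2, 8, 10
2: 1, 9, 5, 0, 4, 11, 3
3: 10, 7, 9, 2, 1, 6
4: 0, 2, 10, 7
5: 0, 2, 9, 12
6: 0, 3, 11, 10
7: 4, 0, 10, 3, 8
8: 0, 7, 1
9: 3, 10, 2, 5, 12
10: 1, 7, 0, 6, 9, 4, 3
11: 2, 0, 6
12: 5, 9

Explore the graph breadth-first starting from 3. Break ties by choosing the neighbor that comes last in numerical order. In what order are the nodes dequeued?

3 10 9 7 6 2 1 4 0 12 5 8 11

Visit 3; enqueue 10, 9, 7, 6, 2, 1 → queue [10, 9, 7, 6, 2, 1]
Visit 10; enqueue 4, 0 → queue [9, 7, 6, 2, 1, 4, 0]
Visit 9; enqueue 12, 5 → queue [7, 6, 2, 1, 4, 0, 12, 5]
Visit 7; enqueue 8 → queue [6, 2, 1, 4, 0, 12, 5, 8]
Visit 6; enqueue 11 → queue [2, 1, 4, 0, 12, 5, 8, 11]
Visit 2 → queue [1, 4, 0, 12, 5, 8, 11]
Visit 1 → queue [4, 0, 12, 5, 8, 11]
Visit 4 → queue [0, 12, 5, 8, 11]
Visit 0 → queue [12, 5, 8, 11]
Visit 12 → queue [5, 8, 11]
Visit 5 → queue [8, 11]
Visit 8 → queue [11]
Visit 11 → queue []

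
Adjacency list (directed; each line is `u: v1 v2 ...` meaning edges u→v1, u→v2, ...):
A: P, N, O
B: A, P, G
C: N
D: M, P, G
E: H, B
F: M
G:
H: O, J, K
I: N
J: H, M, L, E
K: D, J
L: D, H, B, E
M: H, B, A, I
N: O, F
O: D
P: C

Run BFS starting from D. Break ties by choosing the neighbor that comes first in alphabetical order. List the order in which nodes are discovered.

Visit D; enqueue G, M, P → queue [G, M, P]
Visit G → queue [M, P]
Visit M; enqueue A, B, H, I → queue [P, A, B, H, I]
Visit P; enqueue C → queue [A, B, H, I, C]
Visit A; enqueue N, O → queue [B, H, I, C, N, O]
Visit B → queue [H, I, C, N, O]
Visit H; enqueue J, K → queue [I, C, N, O, J, K]
Visit I → queue [C, N, O, J, K]
Visit C → queue [N, O, J, K]
Visit N; enqueue F → queue [O, J, K, F]
Visit O → queue [J, K, F]
Visit J; enqueue E, L → queue [K, F, E, L]
Visit K → queue [F, E, L]
Visit F → queue [E, L]
Visit E → queue [L]
Visit L → queue []

D -> G -> M -> P -> A -> B -> H -> I -> C -> N -> O -> J -> K -> F -> E -> L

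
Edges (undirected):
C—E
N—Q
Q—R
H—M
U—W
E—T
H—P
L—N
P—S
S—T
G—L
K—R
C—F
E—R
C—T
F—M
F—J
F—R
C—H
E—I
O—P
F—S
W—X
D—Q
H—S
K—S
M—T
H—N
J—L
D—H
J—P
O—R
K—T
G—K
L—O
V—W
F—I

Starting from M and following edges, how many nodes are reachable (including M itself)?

18

BFS from M visits: M, F, H, T, C, I, J, R, S, D, N, P, E, K, L, O, Q, G
Reachable nodes: 18 of 22 total.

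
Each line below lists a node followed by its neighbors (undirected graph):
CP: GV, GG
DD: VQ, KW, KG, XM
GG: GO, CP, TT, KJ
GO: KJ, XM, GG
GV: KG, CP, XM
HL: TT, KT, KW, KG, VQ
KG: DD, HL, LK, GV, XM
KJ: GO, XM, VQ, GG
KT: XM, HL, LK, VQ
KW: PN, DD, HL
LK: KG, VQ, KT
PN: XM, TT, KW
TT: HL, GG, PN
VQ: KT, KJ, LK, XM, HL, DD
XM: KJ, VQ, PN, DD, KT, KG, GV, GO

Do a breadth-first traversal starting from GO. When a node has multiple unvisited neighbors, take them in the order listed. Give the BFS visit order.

GO -> KJ -> XM -> GG -> VQ -> PN -> DD -> KT -> KG -> GV -> CP -> TT -> LK -> HL -> KW

Visit GO; enqueue KJ, XM, GG → queue [KJ, XM, GG]
Visit KJ; enqueue VQ → queue [XM, GG, VQ]
Visit XM; enqueue PN, DD, KT, KG, GV → queue [GG, VQ, PN, DD, KT, KG, GV]
Visit GG; enqueue CP, TT → queue [VQ, PN, DD, KT, KG, GV, CP, TT]
Visit VQ; enqueue LK, HL → queue [PN, DD, KT, KG, GV, CP, TT, LK, HL]
Visit PN; enqueue KW → queue [DD, KT, KG, GV, CP, TT, LK, HL, KW]
Visit DD → queue [KT, KG, GV, CP, TT, LK, HL, KW]
Visit KT → queue [KG, GV, CP, TT, LK, HL, KW]
Visit KG → queue [GV, CP, TT, LK, HL, KW]
Visit GV → queue [CP, TT, LK, HL, KW]
Visit CP → queue [TT, LK, HL, KW]
Visit TT → queue [LK, HL, KW]
Visit LK → queue [HL, KW]
Visit HL → queue [KW]
Visit KW → queue []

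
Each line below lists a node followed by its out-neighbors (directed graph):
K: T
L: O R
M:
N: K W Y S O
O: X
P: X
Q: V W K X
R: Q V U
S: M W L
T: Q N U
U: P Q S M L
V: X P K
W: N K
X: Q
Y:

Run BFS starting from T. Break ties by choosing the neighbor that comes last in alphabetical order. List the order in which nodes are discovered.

Visit T; enqueue U, Q, N → queue [U, Q, N]
Visit U; enqueue S, P, M, L → queue [Q, N, S, P, M, L]
Visit Q; enqueue X, W, V, K → queue [N, S, P, M, L, X, W, V, K]
Visit N; enqueue Y, O → queue [S, P, M, L, X, W, V, K, Y, O]
Visit S → queue [P, M, L, X, W, V, K, Y, O]
Visit P → queue [M, L, X, W, V, K, Y, O]
Visit M → queue [L, X, W, V, K, Y, O]
Visit L; enqueue R → queue [X, W, V, K, Y, O, R]
Visit X → queue [W, V, K, Y, O, R]
Visit W → queue [V, K, Y, O, R]
Visit V → queue [K, Y, O, R]
Visit K → queue [Y, O, R]
Visit Y → queue [O, R]
Visit O → queue [R]
Visit R → queue []

T, U, Q, N, S, P, M, L, X, W, V, K, Y, O, R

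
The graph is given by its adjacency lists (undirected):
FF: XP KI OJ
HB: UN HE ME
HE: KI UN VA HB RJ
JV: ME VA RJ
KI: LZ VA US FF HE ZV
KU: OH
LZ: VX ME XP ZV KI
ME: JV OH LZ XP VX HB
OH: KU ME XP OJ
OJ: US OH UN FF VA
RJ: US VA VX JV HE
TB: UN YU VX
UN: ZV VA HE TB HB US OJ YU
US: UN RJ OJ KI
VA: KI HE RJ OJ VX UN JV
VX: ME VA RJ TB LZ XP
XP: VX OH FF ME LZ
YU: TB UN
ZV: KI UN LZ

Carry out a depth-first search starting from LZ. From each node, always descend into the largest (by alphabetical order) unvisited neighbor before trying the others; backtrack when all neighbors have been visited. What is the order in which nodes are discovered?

LZ -> ZV -> UN -> YU -> TB -> VX -> XP -> OH -> OJ -> VA -> RJ -> US -> KI -> HE -> HB -> ME -> JV -> FF -> KU

Visit LZ
LZ → ZV
ZV → UN
UN → YU
YU → TB
TB → VX
VX → XP
XP → OH
OH → OJ
OJ → VA
VA → RJ
RJ → US
US → KI
KI → HE
HE → HB
HB → ME
ME → JV
KI → FF
OH → KU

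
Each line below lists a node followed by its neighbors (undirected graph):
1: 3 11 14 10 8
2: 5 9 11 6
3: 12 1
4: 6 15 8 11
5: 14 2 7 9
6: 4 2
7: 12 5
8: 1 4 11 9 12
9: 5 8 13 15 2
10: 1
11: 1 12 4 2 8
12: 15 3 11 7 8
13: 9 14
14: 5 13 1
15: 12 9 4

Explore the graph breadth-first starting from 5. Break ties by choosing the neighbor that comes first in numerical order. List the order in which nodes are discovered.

5, 2, 7, 9, 14, 6, 11, 12, 8, 13, 15, 1, 4, 3, 10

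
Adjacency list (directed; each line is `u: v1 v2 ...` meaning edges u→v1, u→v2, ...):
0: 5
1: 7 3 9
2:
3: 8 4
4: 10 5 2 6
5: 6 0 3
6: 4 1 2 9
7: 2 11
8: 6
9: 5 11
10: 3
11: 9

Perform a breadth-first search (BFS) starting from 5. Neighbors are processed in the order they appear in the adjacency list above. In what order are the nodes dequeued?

5 → 6 → 0 → 3 → 4 → 1 → 2 → 9 → 8 → 10 → 7 → 11

Visit 5; enqueue 6, 0, 3 → queue [6, 0, 3]
Visit 6; enqueue 4, 1, 2, 9 → queue [0, 3, 4, 1, 2, 9]
Visit 0 → queue [3, 4, 1, 2, 9]
Visit 3; enqueue 8 → queue [4, 1, 2, 9, 8]
Visit 4; enqueue 10 → queue [1, 2, 9, 8, 10]
Visit 1; enqueue 7 → queue [2, 9, 8, 10, 7]
Visit 2 → queue [9, 8, 10, 7]
Visit 9; enqueue 11 → queue [8, 10, 7, 11]
Visit 8 → queue [10, 7, 11]
Visit 10 → queue [7, 11]
Visit 7 → queue [11]
Visit 11 → queue []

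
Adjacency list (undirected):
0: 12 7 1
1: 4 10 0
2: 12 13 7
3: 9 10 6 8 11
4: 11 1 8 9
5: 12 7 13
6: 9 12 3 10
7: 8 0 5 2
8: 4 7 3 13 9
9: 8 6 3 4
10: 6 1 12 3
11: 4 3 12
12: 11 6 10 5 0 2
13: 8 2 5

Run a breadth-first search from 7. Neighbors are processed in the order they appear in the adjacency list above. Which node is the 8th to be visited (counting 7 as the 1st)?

Visit 7; enqueue 8, 0, 5, 2 → queue [8, 0, 5, 2]
Visit 8; enqueue 4, 3, 13, 9 → queue [0, 5, 2, 4, 3, 13, 9]
Visit 0; enqueue 12, 1 → queue [5, 2, 4, 3, 13, 9, 12, 1]
Visit 5 → queue [2, 4, 3, 13, 9, 12, 1]
Visit 2 → queue [4, 3, 13, 9, 12, 1]
Visit 4; enqueue 11 → queue [3, 13, 9, 12, 1, 11]
Visit 3; enqueue 10, 6 → queue [13, 9, 12, 1, 11, 10, 6]
Visit 13 → queue [9, 12, 1, 11, 10, 6]
Visit 9 → queue [12, 1, 11, 10, 6]
Visit 12 → queue [1, 11, 10, 6]
Visit 1 → queue [11, 10, 6]
Visit 11 → queue [10, 6]
Visit 10 → queue [6]
Visit 6 → queue []

Visit order: 7, 8, 0, 5, 2, 4, 3, 13, 9, 12, 1, 11, 10, 6

13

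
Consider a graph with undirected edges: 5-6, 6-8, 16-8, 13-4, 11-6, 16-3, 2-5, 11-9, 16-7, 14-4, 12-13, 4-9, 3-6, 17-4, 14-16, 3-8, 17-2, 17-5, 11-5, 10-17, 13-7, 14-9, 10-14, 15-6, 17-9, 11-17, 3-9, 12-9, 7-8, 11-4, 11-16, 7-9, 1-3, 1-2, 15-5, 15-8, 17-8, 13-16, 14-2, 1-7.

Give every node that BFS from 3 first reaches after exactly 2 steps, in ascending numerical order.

2, 4, 5, 7, 11, 12, 13, 14, 15, 17

Level 0: 3
Level 1: 1, 6, 8, 9, 16
Level 2: 2, 4, 5, 7, 11, 12, 13, 14, 15, 17
Level 3: 10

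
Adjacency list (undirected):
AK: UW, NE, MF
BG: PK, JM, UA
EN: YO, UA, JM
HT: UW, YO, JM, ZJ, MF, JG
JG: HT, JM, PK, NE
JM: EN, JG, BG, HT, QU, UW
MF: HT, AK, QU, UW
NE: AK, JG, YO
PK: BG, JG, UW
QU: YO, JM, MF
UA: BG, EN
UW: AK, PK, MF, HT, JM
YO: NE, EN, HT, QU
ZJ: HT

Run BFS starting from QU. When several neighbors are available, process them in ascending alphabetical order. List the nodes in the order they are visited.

Visit QU; enqueue JM, MF, YO → queue [JM, MF, YO]
Visit JM; enqueue BG, EN, HT, JG, UW → queue [MF, YO, BG, EN, HT, JG, UW]
Visit MF; enqueue AK → queue [YO, BG, EN, HT, JG, UW, AK]
Visit YO; enqueue NE → queue [BG, EN, HT, JG, UW, AK, NE]
Visit BG; enqueue PK, UA → queue [EN, HT, JG, UW, AK, NE, PK, UA]
Visit EN → queue [HT, JG, UW, AK, NE, PK, UA]
Visit HT; enqueue ZJ → queue [JG, UW, AK, NE, PK, UA, ZJ]
Visit JG → queue [UW, AK, NE, PK, UA, ZJ]
Visit UW → queue [AK, NE, PK, UA, ZJ]
Visit AK → queue [NE, PK, UA, ZJ]
Visit NE → queue [PK, UA, ZJ]
Visit PK → queue [UA, ZJ]
Visit UA → queue [ZJ]
Visit ZJ → queue []

QU → JM → MF → YO → BG → EN → HT → JG → UW → AK → NE → PK → UA → ZJ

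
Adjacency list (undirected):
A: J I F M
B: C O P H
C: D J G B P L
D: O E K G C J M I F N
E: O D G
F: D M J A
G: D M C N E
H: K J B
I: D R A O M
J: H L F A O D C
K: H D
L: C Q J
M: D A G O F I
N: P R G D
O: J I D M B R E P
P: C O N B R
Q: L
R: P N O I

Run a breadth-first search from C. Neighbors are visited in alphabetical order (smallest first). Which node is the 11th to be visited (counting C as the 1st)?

Visit C; enqueue B, D, G, J, L, P → queue [B, D, G, J, L, P]
Visit B; enqueue H, O → queue [D, G, J, L, P, H, O]
Visit D; enqueue E, F, I, K, M, N → queue [G, J, L, P, H, O, E, F, I, K, M, N]
Visit G → queue [J, L, P, H, O, E, F, I, K, M, N]
Visit J; enqueue A → queue [L, P, H, O, E, F, I, K, M, N, A]
Visit L; enqueue Q → queue [P, H, O, E, F, I, K, M, N, A, Q]
Visit P; enqueue R → queue [H, O, E, F, I, K, M, N, A, Q, R]
Visit H → queue [O, E, F, I, K, M, N, A, Q, R]
Visit O → queue [E, F, I, K, M, N, A, Q, R]
Visit E → queue [F, I, K, M, N, A, Q, R]
Visit F → queue [I, K, M, N, A, Q, R]
Visit I → queue [K, M, N, A, Q, R]
Visit K → queue [M, N, A, Q, R]
Visit M → queue [N, A, Q, R]
Visit N → queue [A, Q, R]
Visit A → queue [Q, R]
Visit Q → queue [R]
Visit R → queue []

Visit order: C, B, D, G, J, L, P, H, O, E, F, I, K, M, N, A, Q, R

F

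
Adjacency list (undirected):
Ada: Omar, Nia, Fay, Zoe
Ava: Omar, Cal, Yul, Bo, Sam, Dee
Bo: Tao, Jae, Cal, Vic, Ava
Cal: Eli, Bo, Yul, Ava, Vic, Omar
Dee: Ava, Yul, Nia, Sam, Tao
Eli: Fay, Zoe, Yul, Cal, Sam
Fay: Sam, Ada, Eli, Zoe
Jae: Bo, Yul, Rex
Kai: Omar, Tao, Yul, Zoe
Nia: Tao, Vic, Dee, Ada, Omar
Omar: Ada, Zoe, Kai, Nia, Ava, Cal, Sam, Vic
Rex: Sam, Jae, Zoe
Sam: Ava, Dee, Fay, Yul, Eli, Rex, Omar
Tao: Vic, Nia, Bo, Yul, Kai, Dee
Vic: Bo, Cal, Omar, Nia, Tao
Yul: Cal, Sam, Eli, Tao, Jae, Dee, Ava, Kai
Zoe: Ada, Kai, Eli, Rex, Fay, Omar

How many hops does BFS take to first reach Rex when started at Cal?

Level 0: Cal
Level 1: Ava, Bo, Eli, Omar, Vic, Yul
Level 2: Ada, Dee, Fay, Jae, Kai, Nia, Sam, Tao, Zoe
Level 3: Rex
Rex first appears at level 3.

3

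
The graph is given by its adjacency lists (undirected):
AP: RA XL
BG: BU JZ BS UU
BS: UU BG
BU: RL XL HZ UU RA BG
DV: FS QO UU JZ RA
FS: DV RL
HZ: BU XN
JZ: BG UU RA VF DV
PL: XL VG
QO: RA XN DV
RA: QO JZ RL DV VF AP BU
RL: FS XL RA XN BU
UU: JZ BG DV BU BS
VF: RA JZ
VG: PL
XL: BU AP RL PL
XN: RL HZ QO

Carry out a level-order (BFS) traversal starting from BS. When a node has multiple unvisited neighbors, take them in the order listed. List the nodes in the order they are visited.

Visit BS; enqueue UU, BG → queue [UU, BG]
Visit UU; enqueue JZ, DV, BU → queue [BG, JZ, DV, BU]
Visit BG → queue [JZ, DV, BU]
Visit JZ; enqueue RA, VF → queue [DV, BU, RA, VF]
Visit DV; enqueue FS, QO → queue [BU, RA, VF, FS, QO]
Visit BU; enqueue RL, XL, HZ → queue [RA, VF, FS, QO, RL, XL, HZ]
Visit RA; enqueue AP → queue [VF, FS, QO, RL, XL, HZ, AP]
Visit VF → queue [FS, QO, RL, XL, HZ, AP]
Visit FS → queue [QO, RL, XL, HZ, AP]
Visit QO; enqueue XN → queue [RL, XL, HZ, AP, XN]
Visit RL → queue [XL, HZ, AP, XN]
Visit XL; enqueue PL → queue [HZ, AP, XN, PL]
Visit HZ → queue [AP, XN, PL]
Visit AP → queue [XN, PL]
Visit XN → queue [PL]
Visit PL; enqueue VG → queue [VG]
Visit VG → queue []

BS UU BG JZ DV BU RA VF FS QO RL XL HZ AP XN PL VG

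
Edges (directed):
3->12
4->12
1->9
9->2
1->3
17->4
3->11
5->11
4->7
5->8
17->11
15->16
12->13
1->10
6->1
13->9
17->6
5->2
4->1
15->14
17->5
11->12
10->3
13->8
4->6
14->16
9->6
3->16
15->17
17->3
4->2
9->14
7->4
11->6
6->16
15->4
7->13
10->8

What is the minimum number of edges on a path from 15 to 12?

2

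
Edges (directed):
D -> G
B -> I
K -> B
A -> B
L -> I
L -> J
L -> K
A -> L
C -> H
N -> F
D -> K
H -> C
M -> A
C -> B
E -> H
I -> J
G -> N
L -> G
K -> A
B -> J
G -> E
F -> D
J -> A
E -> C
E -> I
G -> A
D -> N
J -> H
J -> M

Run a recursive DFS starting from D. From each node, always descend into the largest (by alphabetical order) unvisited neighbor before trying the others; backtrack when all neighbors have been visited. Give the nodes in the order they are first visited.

D -> N -> F -> K -> B -> J -> M -> A -> L -> I -> G -> E -> H -> C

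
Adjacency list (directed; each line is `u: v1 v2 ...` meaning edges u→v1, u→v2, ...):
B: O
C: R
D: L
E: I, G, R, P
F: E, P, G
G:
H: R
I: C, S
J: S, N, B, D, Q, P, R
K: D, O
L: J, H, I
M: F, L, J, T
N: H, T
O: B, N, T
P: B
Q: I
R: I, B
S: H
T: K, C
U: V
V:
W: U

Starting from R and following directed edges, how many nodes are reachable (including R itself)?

15

BFS from R visits: R, I, B, C, S, O, H, N, T, K, D, L, J, Q, P
Reachable nodes: 15 of 22 total.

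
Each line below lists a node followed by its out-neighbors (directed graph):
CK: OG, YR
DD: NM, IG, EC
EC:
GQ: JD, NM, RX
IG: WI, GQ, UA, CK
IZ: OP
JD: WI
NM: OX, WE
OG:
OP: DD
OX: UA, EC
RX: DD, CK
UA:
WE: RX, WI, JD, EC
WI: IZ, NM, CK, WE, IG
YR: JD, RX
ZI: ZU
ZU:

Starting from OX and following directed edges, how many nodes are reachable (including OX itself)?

BFS from OX visits: OX, UA, EC
Reachable nodes: 3 of 18 total.

3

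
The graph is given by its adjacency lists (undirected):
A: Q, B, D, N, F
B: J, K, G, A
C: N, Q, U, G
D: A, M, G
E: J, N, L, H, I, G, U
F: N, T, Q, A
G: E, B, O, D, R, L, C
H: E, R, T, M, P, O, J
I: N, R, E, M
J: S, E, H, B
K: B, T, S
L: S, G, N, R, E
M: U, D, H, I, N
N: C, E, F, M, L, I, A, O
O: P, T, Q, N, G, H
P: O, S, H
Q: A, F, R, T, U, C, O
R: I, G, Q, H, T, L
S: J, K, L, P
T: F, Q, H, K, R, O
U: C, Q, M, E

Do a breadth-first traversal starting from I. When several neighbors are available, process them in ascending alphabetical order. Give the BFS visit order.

I → E → M → N → R → G → H → J → L → U → D → A → C → F → O → Q → T → B → P → S → K

Visit I; enqueue E, M, N, R → queue [E, M, N, R]
Visit E; enqueue G, H, J, L, U → queue [M, N, R, G, H, J, L, U]
Visit M; enqueue D → queue [N, R, G, H, J, L, U, D]
Visit N; enqueue A, C, F, O → queue [R, G, H, J, L, U, D, A, C, F, O]
Visit R; enqueue Q, T → queue [G, H, J, L, U, D, A, C, F, O, Q, T]
Visit G; enqueue B → queue [H, J, L, U, D, A, C, F, O, Q, T, B]
Visit H; enqueue P → queue [J, L, U, D, A, C, F, O, Q, T, B, P]
Visit J; enqueue S → queue [L, U, D, A, C, F, O, Q, T, B, P, S]
Visit L → queue [U, D, A, C, F, O, Q, T, B, P, S]
Visit U → queue [D, A, C, F, O, Q, T, B, P, S]
Visit D → queue [A, C, F, O, Q, T, B, P, S]
Visit A → queue [C, F, O, Q, T, B, P, S]
Visit C → queue [F, O, Q, T, B, P, S]
Visit F → queue [O, Q, T, B, P, S]
Visit O → queue [Q, T, B, P, S]
Visit Q → queue [T, B, P, S]
Visit T; enqueue K → queue [B, P, S, K]
Visit B → queue [P, S, K]
Visit P → queue [S, K]
Visit S → queue [K]
Visit K → queue []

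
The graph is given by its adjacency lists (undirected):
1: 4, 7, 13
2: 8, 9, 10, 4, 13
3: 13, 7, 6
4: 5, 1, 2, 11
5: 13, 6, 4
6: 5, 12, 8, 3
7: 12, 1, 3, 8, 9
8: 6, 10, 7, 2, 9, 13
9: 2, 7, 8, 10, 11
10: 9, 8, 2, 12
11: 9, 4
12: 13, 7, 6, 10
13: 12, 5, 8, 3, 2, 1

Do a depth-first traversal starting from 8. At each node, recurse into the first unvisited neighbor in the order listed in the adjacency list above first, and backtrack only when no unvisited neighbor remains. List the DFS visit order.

8, 6, 5, 13, 12, 7, 1, 4, 2, 9, 10, 11, 3

Visit 8
8 → 6
6 → 5
5 → 13
13 → 12
12 → 7
7 → 1
1 → 4
4 → 2
2 → 9
9 → 10
9 → 11
7 → 3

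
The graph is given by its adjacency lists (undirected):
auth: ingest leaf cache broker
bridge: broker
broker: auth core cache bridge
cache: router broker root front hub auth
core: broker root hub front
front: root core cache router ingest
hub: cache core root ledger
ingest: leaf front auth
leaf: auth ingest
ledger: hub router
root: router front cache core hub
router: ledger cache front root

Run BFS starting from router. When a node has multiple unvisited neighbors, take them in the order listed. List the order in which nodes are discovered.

router → ledger → cache → front → root → hub → broker → auth → core → ingest → bridge → leaf

Visit router; enqueue ledger, cache, front, root → queue [ledger, cache, front, root]
Visit ledger; enqueue hub → queue [cache, front, root, hub]
Visit cache; enqueue broker, auth → queue [front, root, hub, broker, auth]
Visit front; enqueue core, ingest → queue [root, hub, broker, auth, core, ingest]
Visit root → queue [hub, broker, auth, core, ingest]
Visit hub → queue [broker, auth, core, ingest]
Visit broker; enqueue bridge → queue [auth, core, ingest, bridge]
Visit auth; enqueue leaf → queue [core, ingest, bridge, leaf]
Visit core → queue [ingest, bridge, leaf]
Visit ingest → queue [bridge, leaf]
Visit bridge → queue [leaf]
Visit leaf → queue []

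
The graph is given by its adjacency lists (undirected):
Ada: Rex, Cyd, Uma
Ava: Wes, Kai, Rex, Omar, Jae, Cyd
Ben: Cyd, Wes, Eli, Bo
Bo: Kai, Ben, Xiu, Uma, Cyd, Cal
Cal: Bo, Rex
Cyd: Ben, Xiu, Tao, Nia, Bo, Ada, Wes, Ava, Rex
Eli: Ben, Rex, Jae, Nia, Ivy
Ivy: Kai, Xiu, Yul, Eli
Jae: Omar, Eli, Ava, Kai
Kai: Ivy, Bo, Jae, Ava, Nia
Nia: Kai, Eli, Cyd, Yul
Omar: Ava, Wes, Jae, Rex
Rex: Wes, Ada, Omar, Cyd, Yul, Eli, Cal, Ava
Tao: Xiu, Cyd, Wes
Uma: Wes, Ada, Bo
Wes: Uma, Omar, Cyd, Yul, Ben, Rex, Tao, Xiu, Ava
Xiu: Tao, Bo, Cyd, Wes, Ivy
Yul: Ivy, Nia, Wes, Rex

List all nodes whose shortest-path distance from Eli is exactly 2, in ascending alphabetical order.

Ada, Ava, Bo, Cal, Cyd, Kai, Omar, Wes, Xiu, Yul

Level 0: Eli
Level 1: Ben, Ivy, Jae, Nia, Rex
Level 2: Ada, Ava, Bo, Cal, Cyd, Kai, Omar, Wes, Xiu, Yul
Level 3: Tao, Uma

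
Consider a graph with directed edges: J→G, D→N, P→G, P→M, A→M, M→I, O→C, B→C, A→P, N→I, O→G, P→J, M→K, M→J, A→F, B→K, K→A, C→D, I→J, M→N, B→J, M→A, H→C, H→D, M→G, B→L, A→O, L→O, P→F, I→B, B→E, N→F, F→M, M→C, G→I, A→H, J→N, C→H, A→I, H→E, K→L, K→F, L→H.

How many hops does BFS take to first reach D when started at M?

Level 0: M
Level 1: A, C, G, I, J, K, N
Level 2: B, D, F, H, L, O, P
Level 3: E
D first appears at level 2.

2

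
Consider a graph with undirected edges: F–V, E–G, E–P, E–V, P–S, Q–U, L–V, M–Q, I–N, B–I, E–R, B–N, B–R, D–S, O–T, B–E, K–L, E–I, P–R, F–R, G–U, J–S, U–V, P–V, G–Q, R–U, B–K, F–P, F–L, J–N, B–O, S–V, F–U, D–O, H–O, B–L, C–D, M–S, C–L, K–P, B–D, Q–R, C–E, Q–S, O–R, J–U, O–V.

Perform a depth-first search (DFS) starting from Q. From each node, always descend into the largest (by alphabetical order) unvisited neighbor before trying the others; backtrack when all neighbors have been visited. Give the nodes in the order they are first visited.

Visit Q
Q → U
U → V
V → S
S → P
P → R
R → O
O → T
O → H
O → D
D → C
C → L
L → K
K → B
B → N
N → J
N → I
I → E
E → G
L → F
S → M

Q → U → V → S → P → R → O → T → H → D → C → L → K → B → N → J → I → E → G → F → M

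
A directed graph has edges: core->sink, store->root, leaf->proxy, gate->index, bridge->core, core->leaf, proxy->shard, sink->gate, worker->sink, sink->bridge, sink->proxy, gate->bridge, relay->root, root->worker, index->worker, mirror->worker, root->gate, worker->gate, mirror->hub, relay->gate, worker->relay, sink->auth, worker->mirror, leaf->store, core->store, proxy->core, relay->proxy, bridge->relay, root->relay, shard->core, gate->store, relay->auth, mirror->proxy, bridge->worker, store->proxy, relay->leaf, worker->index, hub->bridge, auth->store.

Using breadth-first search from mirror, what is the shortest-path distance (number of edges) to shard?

2

Level 0: mirror
Level 1: hub, proxy, worker
Level 2: bridge, core, gate, index, relay, shard, sink
Level 3: auth, leaf, root, store
shard first appears at level 2.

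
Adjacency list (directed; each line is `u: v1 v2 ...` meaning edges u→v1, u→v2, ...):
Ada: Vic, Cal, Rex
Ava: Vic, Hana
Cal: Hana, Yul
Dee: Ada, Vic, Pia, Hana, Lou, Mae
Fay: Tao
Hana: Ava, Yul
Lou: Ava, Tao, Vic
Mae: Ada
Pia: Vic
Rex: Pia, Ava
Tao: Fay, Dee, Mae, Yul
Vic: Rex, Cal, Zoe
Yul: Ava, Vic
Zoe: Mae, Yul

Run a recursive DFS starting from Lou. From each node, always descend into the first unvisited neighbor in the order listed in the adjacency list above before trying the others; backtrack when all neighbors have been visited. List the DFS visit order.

Lou, Ava, Vic, Rex, Pia, Cal, Hana, Yul, Zoe, Mae, Ada, Tao, Fay, Dee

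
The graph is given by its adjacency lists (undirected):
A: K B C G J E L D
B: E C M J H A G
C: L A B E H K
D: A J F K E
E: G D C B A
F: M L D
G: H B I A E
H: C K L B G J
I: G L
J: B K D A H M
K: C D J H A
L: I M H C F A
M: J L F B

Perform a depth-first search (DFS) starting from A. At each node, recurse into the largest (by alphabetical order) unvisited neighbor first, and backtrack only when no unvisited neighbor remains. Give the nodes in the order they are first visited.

A L M J K H G I E D F C B

Visit A
A → L
L → M
M → J
J → K
K → H
H → G
G → I
G → E
E → D
D → F
E → C
C → B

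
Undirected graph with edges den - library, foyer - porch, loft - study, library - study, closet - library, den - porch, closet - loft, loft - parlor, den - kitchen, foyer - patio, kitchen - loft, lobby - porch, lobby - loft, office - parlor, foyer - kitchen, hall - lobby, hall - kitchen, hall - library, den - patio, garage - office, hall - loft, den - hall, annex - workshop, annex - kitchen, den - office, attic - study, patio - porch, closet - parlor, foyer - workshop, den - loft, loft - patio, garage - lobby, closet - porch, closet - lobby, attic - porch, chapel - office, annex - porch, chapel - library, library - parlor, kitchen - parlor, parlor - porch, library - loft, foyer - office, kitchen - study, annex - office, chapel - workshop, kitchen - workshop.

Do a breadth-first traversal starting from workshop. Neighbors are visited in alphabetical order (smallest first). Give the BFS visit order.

workshop → annex → chapel → foyer → kitchen → office → porch → library → patio → den → hall → loft → parlor → study → garage → attic → closet → lobby

Visit workshop; enqueue annex, chapel, foyer, kitchen → queue [annex, chapel, foyer, kitchen]
Visit annex; enqueue office, porch → queue [chapel, foyer, kitchen, office, porch]
Visit chapel; enqueue library → queue [foyer, kitchen, office, porch, library]
Visit foyer; enqueue patio → queue [kitchen, office, porch, library, patio]
Visit kitchen; enqueue den, hall, loft, parlor, study → queue [office, porch, library, patio, den, hall, loft, parlor, study]
Visit office; enqueue garage → queue [porch, library, patio, den, hall, loft, parlor, study, garage]
Visit porch; enqueue attic, closet, lobby → queue [library, patio, den, hall, loft, parlor, study, garage, attic, closet, lobby]
Visit library → queue [patio, den, hall, loft, parlor, study, garage, attic, closet, lobby]
Visit patio → queue [den, hall, loft, parlor, study, garage, attic, closet, lobby]
Visit den → queue [hall, loft, parlor, study, garage, attic, closet, lobby]
Visit hall → queue [loft, parlor, study, garage, attic, closet, lobby]
Visit loft → queue [parlor, study, garage, attic, closet, lobby]
Visit parlor → queue [study, garage, attic, closet, lobby]
Visit study → queue [garage, attic, closet, lobby]
Visit garage → queue [attic, closet, lobby]
Visit attic → queue [closet, lobby]
Visit closet → queue [lobby]
Visit lobby → queue []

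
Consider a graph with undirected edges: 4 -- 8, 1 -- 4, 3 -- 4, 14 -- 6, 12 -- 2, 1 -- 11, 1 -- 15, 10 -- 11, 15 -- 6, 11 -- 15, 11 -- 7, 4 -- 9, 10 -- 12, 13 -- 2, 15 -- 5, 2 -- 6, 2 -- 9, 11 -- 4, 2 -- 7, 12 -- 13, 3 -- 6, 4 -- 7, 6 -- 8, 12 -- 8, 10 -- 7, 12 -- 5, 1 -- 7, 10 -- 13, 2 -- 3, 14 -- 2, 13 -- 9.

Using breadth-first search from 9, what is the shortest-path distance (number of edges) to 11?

2

Level 0: 9
Level 1: 2, 4, 13
Level 2: 1, 3, 6, 7, 8, 10, 11, 12, 14
Level 3: 5, 15
11 first appears at level 2.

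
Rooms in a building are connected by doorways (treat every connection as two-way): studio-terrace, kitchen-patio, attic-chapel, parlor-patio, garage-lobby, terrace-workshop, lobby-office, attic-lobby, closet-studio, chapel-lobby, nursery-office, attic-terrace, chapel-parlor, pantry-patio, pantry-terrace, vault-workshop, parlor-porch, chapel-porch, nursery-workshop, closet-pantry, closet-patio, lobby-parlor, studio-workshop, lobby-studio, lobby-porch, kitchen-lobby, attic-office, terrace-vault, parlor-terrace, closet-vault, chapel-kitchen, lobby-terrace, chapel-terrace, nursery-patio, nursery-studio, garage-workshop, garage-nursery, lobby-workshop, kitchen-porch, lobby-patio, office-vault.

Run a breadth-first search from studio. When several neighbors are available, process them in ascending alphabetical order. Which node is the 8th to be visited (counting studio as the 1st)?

Visit studio; enqueue closet, lobby, nursery, terrace, workshop → queue [closet, lobby, nursery, terrace, workshop]
Visit closet; enqueue pantry, patio, vault → queue [lobby, nursery, terrace, workshop, pantry, patio, vault]
Visit lobby; enqueue attic, chapel, garage, kitchen, office, parlor, porch → queue [nursery, terrace, workshop, pantry, patio, vault, attic, chapel, garage, kitchen, office, parlor, porch]
Visit nursery → queue [terrace, workshop, pantry, patio, vault, attic, chapel, garage, kitchen, office, parlor, porch]
Visit terrace → queue [workshop, pantry, patio, vault, attic, chapel, garage, kitchen, office, parlor, porch]
Visit workshop → queue [pantry, patio, vault, attic, chapel, garage, kitchen, office, parlor, porch]
Visit pantry → queue [patio, vault, attic, chapel, garage, kitchen, office, parlor, porch]
Visit patio → queue [vault, attic, chapel, garage, kitchen, office, parlor, porch]
Visit vault → queue [attic, chapel, garage, kitchen, office, parlor, porch]
Visit attic → queue [chapel, garage, kitchen, office, parlor, porch]
Visit chapel → queue [garage, kitchen, office, parlor, porch]
Visit garage → queue [kitchen, office, parlor, porch]
Visit kitchen → queue [office, parlor, porch]
Visit office → queue [parlor, porch]
Visit parlor → queue [porch]
Visit porch → queue []

Visit order: studio, closet, lobby, nursery, terrace, workshop, pantry, patio, vault, attic, chapel, garage, kitchen, office, parlor, porch

patio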